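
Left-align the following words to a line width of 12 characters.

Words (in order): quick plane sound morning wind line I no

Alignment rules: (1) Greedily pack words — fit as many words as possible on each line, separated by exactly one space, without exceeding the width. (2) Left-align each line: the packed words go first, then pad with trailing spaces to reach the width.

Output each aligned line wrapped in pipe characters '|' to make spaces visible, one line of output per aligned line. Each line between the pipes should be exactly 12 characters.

Line 1: ['quick', 'plane'] (min_width=11, slack=1)
Line 2: ['sound'] (min_width=5, slack=7)
Line 3: ['morning', 'wind'] (min_width=12, slack=0)
Line 4: ['line', 'I', 'no'] (min_width=9, slack=3)

Answer: |quick plane |
|sound       |
|morning wind|
|line I no   |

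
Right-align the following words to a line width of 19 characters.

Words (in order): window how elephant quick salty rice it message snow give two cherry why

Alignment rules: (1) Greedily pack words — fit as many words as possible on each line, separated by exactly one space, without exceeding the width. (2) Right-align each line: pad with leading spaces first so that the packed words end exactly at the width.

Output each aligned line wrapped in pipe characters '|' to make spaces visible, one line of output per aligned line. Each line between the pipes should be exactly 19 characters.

Answer: |window how elephant|
|quick salty rice it|
|  message snow give|
|     two cherry why|

Derivation:
Line 1: ['window', 'how', 'elephant'] (min_width=19, slack=0)
Line 2: ['quick', 'salty', 'rice', 'it'] (min_width=19, slack=0)
Line 3: ['message', 'snow', 'give'] (min_width=17, slack=2)
Line 4: ['two', 'cherry', 'why'] (min_width=14, slack=5)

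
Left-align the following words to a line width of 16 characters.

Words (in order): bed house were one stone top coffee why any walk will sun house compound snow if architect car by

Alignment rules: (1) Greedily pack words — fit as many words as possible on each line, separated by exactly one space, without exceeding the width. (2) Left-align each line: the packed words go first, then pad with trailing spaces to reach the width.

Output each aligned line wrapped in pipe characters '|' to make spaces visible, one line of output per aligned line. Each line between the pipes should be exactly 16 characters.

Answer: |bed house were  |
|one stone top   |
|coffee why any  |
|walk will sun   |
|house compound  |
|snow if         |
|architect car by|

Derivation:
Line 1: ['bed', 'house', 'were'] (min_width=14, slack=2)
Line 2: ['one', 'stone', 'top'] (min_width=13, slack=3)
Line 3: ['coffee', 'why', 'any'] (min_width=14, slack=2)
Line 4: ['walk', 'will', 'sun'] (min_width=13, slack=3)
Line 5: ['house', 'compound'] (min_width=14, slack=2)
Line 6: ['snow', 'if'] (min_width=7, slack=9)
Line 7: ['architect', 'car', 'by'] (min_width=16, slack=0)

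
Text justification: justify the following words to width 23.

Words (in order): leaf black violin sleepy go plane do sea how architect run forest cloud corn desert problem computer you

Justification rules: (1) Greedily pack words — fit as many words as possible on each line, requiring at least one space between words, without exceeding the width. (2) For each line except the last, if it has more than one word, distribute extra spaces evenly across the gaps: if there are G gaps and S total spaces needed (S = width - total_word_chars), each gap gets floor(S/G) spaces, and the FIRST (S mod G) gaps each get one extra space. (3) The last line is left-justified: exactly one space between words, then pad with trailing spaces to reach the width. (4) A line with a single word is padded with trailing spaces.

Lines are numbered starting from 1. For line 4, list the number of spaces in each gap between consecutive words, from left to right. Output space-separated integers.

Answer: 4 4

Derivation:
Line 1: ['leaf', 'black', 'violin'] (min_width=17, slack=6)
Line 2: ['sleepy', 'go', 'plane', 'do', 'sea'] (min_width=22, slack=1)
Line 3: ['how', 'architect', 'run'] (min_width=17, slack=6)
Line 4: ['forest', 'cloud', 'corn'] (min_width=17, slack=6)
Line 5: ['desert', 'problem', 'computer'] (min_width=23, slack=0)
Line 6: ['you'] (min_width=3, slack=20)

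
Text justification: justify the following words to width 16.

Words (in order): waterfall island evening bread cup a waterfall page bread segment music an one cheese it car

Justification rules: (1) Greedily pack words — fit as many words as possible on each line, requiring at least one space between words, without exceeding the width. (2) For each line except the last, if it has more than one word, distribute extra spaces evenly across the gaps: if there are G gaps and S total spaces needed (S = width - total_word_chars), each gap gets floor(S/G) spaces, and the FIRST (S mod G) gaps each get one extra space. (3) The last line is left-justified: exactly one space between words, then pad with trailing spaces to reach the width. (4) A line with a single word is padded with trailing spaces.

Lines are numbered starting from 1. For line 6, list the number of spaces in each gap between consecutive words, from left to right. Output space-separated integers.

Line 1: ['waterfall', 'island'] (min_width=16, slack=0)
Line 2: ['evening', 'bread'] (min_width=13, slack=3)
Line 3: ['cup', 'a', 'waterfall'] (min_width=15, slack=1)
Line 4: ['page', 'bread'] (min_width=10, slack=6)
Line 5: ['segment', 'music', 'an'] (min_width=16, slack=0)
Line 6: ['one', 'cheese', 'it'] (min_width=13, slack=3)
Line 7: ['car'] (min_width=3, slack=13)

Answer: 3 2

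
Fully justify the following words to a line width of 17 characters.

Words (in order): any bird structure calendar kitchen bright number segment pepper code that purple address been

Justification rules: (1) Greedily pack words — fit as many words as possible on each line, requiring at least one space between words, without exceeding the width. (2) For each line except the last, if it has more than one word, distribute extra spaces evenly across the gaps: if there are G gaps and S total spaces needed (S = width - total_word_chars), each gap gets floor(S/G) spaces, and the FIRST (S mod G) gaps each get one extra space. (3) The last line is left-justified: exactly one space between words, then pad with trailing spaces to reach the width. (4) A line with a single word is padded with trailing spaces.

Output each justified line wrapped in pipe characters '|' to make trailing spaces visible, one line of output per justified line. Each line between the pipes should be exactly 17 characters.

Answer: |any          bird|
|structure        |
|calendar  kitchen|
|bright     number|
|segment    pepper|
|code  that purple|
|address been     |

Derivation:
Line 1: ['any', 'bird'] (min_width=8, slack=9)
Line 2: ['structure'] (min_width=9, slack=8)
Line 3: ['calendar', 'kitchen'] (min_width=16, slack=1)
Line 4: ['bright', 'number'] (min_width=13, slack=4)
Line 5: ['segment', 'pepper'] (min_width=14, slack=3)
Line 6: ['code', 'that', 'purple'] (min_width=16, slack=1)
Line 7: ['address', 'been'] (min_width=12, slack=5)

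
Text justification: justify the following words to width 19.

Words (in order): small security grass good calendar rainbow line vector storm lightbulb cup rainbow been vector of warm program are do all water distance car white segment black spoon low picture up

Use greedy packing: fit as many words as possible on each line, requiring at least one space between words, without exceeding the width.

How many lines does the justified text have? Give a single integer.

Line 1: ['small', 'security'] (min_width=14, slack=5)
Line 2: ['grass', 'good', 'calendar'] (min_width=19, slack=0)
Line 3: ['rainbow', 'line', 'vector'] (min_width=19, slack=0)
Line 4: ['storm', 'lightbulb', 'cup'] (min_width=19, slack=0)
Line 5: ['rainbow', 'been', 'vector'] (min_width=19, slack=0)
Line 6: ['of', 'warm', 'program', 'are'] (min_width=19, slack=0)
Line 7: ['do', 'all', 'water'] (min_width=12, slack=7)
Line 8: ['distance', 'car', 'white'] (min_width=18, slack=1)
Line 9: ['segment', 'black', 'spoon'] (min_width=19, slack=0)
Line 10: ['low', 'picture', 'up'] (min_width=14, slack=5)
Total lines: 10

Answer: 10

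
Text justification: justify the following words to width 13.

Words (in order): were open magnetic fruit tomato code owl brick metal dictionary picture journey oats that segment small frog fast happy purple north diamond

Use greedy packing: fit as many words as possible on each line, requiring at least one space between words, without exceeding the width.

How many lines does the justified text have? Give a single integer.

Line 1: ['were', 'open'] (min_width=9, slack=4)
Line 2: ['magnetic'] (min_width=8, slack=5)
Line 3: ['fruit', 'tomato'] (min_width=12, slack=1)
Line 4: ['code', 'owl'] (min_width=8, slack=5)
Line 5: ['brick', 'metal'] (min_width=11, slack=2)
Line 6: ['dictionary'] (min_width=10, slack=3)
Line 7: ['picture'] (min_width=7, slack=6)
Line 8: ['journey', 'oats'] (min_width=12, slack=1)
Line 9: ['that', 'segment'] (min_width=12, slack=1)
Line 10: ['small', 'frog'] (min_width=10, slack=3)
Line 11: ['fast', 'happy'] (min_width=10, slack=3)
Line 12: ['purple', 'north'] (min_width=12, slack=1)
Line 13: ['diamond'] (min_width=7, slack=6)
Total lines: 13

Answer: 13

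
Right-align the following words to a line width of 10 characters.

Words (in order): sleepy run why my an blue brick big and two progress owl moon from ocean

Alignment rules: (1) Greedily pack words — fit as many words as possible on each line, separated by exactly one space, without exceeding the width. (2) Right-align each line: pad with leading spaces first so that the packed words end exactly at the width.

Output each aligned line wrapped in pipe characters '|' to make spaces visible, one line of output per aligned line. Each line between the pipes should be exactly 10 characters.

Answer: |sleepy run|
| why my an|
|blue brick|
|   big and|
|       two|
|  progress|
|  owl moon|
|from ocean|

Derivation:
Line 1: ['sleepy', 'run'] (min_width=10, slack=0)
Line 2: ['why', 'my', 'an'] (min_width=9, slack=1)
Line 3: ['blue', 'brick'] (min_width=10, slack=0)
Line 4: ['big', 'and'] (min_width=7, slack=3)
Line 5: ['two'] (min_width=3, slack=7)
Line 6: ['progress'] (min_width=8, slack=2)
Line 7: ['owl', 'moon'] (min_width=8, slack=2)
Line 8: ['from', 'ocean'] (min_width=10, slack=0)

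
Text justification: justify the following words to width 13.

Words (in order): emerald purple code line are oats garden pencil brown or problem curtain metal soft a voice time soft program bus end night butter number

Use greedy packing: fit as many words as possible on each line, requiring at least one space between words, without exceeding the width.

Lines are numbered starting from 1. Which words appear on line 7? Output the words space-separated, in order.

Answer: curtain metal

Derivation:
Line 1: ['emerald'] (min_width=7, slack=6)
Line 2: ['purple', 'code'] (min_width=11, slack=2)
Line 3: ['line', 'are', 'oats'] (min_width=13, slack=0)
Line 4: ['garden', 'pencil'] (min_width=13, slack=0)
Line 5: ['brown', 'or'] (min_width=8, slack=5)
Line 6: ['problem'] (min_width=7, slack=6)
Line 7: ['curtain', 'metal'] (min_width=13, slack=0)
Line 8: ['soft', 'a', 'voice'] (min_width=12, slack=1)
Line 9: ['time', 'soft'] (min_width=9, slack=4)
Line 10: ['program', 'bus'] (min_width=11, slack=2)
Line 11: ['end', 'night'] (min_width=9, slack=4)
Line 12: ['butter', 'number'] (min_width=13, slack=0)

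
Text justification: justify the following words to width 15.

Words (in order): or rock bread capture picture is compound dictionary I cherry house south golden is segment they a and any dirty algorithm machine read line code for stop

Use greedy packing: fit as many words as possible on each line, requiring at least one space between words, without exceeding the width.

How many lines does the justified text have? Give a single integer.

Line 1: ['or', 'rock', 'bread'] (min_width=13, slack=2)
Line 2: ['capture', 'picture'] (min_width=15, slack=0)
Line 3: ['is', 'compound'] (min_width=11, slack=4)
Line 4: ['dictionary', 'I'] (min_width=12, slack=3)
Line 5: ['cherry', 'house'] (min_width=12, slack=3)
Line 6: ['south', 'golden', 'is'] (min_width=15, slack=0)
Line 7: ['segment', 'they', 'a'] (min_width=14, slack=1)
Line 8: ['and', 'any', 'dirty'] (min_width=13, slack=2)
Line 9: ['algorithm'] (min_width=9, slack=6)
Line 10: ['machine', 'read'] (min_width=12, slack=3)
Line 11: ['line', 'code', 'for'] (min_width=13, slack=2)
Line 12: ['stop'] (min_width=4, slack=11)
Total lines: 12

Answer: 12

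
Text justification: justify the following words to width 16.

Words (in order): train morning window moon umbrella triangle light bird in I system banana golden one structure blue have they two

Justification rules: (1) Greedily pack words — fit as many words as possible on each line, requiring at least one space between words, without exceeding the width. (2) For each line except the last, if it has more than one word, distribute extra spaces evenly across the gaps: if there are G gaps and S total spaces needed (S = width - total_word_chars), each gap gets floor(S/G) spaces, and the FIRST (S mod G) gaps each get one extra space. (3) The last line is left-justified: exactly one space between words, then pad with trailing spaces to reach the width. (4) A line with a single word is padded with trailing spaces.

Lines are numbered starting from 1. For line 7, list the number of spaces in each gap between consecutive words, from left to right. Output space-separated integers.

Line 1: ['train', 'morning'] (min_width=13, slack=3)
Line 2: ['window', 'moon'] (min_width=11, slack=5)
Line 3: ['umbrella'] (min_width=8, slack=8)
Line 4: ['triangle', 'light'] (min_width=14, slack=2)
Line 5: ['bird', 'in', 'I', 'system'] (min_width=16, slack=0)
Line 6: ['banana', 'golden'] (min_width=13, slack=3)
Line 7: ['one', 'structure'] (min_width=13, slack=3)
Line 8: ['blue', 'have', 'they'] (min_width=14, slack=2)
Line 9: ['two'] (min_width=3, slack=13)

Answer: 4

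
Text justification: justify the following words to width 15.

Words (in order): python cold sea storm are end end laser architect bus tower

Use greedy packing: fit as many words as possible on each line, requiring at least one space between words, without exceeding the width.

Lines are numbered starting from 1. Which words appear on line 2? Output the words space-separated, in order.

Line 1: ['python', 'cold', 'sea'] (min_width=15, slack=0)
Line 2: ['storm', 'are', 'end'] (min_width=13, slack=2)
Line 3: ['end', 'laser'] (min_width=9, slack=6)
Line 4: ['architect', 'bus'] (min_width=13, slack=2)
Line 5: ['tower'] (min_width=5, slack=10)

Answer: storm are end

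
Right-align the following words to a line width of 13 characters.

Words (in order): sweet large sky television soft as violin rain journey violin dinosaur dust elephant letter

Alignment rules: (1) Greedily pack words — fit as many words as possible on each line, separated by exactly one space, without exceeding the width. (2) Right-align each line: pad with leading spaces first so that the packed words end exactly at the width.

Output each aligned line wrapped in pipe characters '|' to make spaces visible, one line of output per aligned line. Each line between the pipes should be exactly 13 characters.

Line 1: ['sweet', 'large'] (min_width=11, slack=2)
Line 2: ['sky'] (min_width=3, slack=10)
Line 3: ['television'] (min_width=10, slack=3)
Line 4: ['soft', 'as'] (min_width=7, slack=6)
Line 5: ['violin', 'rain'] (min_width=11, slack=2)
Line 6: ['journey'] (min_width=7, slack=6)
Line 7: ['violin'] (min_width=6, slack=7)
Line 8: ['dinosaur', 'dust'] (min_width=13, slack=0)
Line 9: ['elephant'] (min_width=8, slack=5)
Line 10: ['letter'] (min_width=6, slack=7)

Answer: |  sweet large|
|          sky|
|   television|
|      soft as|
|  violin rain|
|      journey|
|       violin|
|dinosaur dust|
|     elephant|
|       letter|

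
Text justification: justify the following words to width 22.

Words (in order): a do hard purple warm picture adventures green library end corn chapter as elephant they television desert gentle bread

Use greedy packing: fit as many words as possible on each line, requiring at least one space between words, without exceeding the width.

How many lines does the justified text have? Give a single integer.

Line 1: ['a', 'do', 'hard', 'purple', 'warm'] (min_width=21, slack=1)
Line 2: ['picture', 'adventures'] (min_width=18, slack=4)
Line 3: ['green', 'library', 'end', 'corn'] (min_width=22, slack=0)
Line 4: ['chapter', 'as', 'elephant'] (min_width=19, slack=3)
Line 5: ['they', 'television', 'desert'] (min_width=22, slack=0)
Line 6: ['gentle', 'bread'] (min_width=12, slack=10)
Total lines: 6

Answer: 6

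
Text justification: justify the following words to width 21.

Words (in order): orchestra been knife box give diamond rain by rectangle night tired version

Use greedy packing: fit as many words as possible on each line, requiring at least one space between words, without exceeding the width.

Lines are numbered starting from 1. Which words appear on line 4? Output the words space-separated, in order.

Line 1: ['orchestra', 'been', 'knife'] (min_width=20, slack=1)
Line 2: ['box', 'give', 'diamond', 'rain'] (min_width=21, slack=0)
Line 3: ['by', 'rectangle', 'night'] (min_width=18, slack=3)
Line 4: ['tired', 'version'] (min_width=13, slack=8)

Answer: tired version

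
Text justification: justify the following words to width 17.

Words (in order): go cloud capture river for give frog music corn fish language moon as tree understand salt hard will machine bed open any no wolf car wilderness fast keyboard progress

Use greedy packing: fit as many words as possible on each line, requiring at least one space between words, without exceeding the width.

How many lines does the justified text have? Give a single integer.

Line 1: ['go', 'cloud', 'capture'] (min_width=16, slack=1)
Line 2: ['river', 'for', 'give'] (min_width=14, slack=3)
Line 3: ['frog', 'music', 'corn'] (min_width=15, slack=2)
Line 4: ['fish', 'language'] (min_width=13, slack=4)
Line 5: ['moon', 'as', 'tree'] (min_width=12, slack=5)
Line 6: ['understand', 'salt'] (min_width=15, slack=2)
Line 7: ['hard', 'will', 'machine'] (min_width=17, slack=0)
Line 8: ['bed', 'open', 'any', 'no'] (min_width=15, slack=2)
Line 9: ['wolf', 'car'] (min_width=8, slack=9)
Line 10: ['wilderness', 'fast'] (min_width=15, slack=2)
Line 11: ['keyboard', 'progress'] (min_width=17, slack=0)
Total lines: 11

Answer: 11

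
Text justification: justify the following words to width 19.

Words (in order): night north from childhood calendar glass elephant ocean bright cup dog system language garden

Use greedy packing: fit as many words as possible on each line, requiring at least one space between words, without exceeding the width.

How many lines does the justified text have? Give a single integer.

Answer: 6

Derivation:
Line 1: ['night', 'north', 'from'] (min_width=16, slack=3)
Line 2: ['childhood', 'calendar'] (min_width=18, slack=1)
Line 3: ['glass', 'elephant'] (min_width=14, slack=5)
Line 4: ['ocean', 'bright', 'cup'] (min_width=16, slack=3)
Line 5: ['dog', 'system', 'language'] (min_width=19, slack=0)
Line 6: ['garden'] (min_width=6, slack=13)
Total lines: 6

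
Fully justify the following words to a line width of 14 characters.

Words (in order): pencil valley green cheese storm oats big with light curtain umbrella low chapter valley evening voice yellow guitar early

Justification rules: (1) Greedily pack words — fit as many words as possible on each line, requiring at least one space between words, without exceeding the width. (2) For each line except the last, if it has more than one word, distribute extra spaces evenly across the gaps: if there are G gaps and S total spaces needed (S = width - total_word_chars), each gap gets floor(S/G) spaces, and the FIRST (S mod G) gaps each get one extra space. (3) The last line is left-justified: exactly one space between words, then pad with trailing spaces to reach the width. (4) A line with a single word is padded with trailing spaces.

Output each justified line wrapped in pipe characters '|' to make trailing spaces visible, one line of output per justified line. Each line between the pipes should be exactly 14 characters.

Answer: |pencil  valley|
|green   cheese|
|storm oats big|
|with     light|
|curtain       |
|umbrella   low|
|chapter valley|
|evening  voice|
|yellow  guitar|
|early         |

Derivation:
Line 1: ['pencil', 'valley'] (min_width=13, slack=1)
Line 2: ['green', 'cheese'] (min_width=12, slack=2)
Line 3: ['storm', 'oats', 'big'] (min_width=14, slack=0)
Line 4: ['with', 'light'] (min_width=10, slack=4)
Line 5: ['curtain'] (min_width=7, slack=7)
Line 6: ['umbrella', 'low'] (min_width=12, slack=2)
Line 7: ['chapter', 'valley'] (min_width=14, slack=0)
Line 8: ['evening', 'voice'] (min_width=13, slack=1)
Line 9: ['yellow', 'guitar'] (min_width=13, slack=1)
Line 10: ['early'] (min_width=5, slack=9)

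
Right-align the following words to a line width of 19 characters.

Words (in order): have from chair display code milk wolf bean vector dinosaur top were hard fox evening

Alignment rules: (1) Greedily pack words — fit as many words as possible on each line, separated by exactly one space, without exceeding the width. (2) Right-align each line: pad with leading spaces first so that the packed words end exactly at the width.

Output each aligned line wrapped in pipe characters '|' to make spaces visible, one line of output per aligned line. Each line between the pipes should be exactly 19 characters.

Line 1: ['have', 'from', 'chair'] (min_width=15, slack=4)
Line 2: ['display', 'code', 'milk'] (min_width=17, slack=2)
Line 3: ['wolf', 'bean', 'vector'] (min_width=16, slack=3)
Line 4: ['dinosaur', 'top', 'were'] (min_width=17, slack=2)
Line 5: ['hard', 'fox', 'evening'] (min_width=16, slack=3)

Answer: |    have from chair|
|  display code milk|
|   wolf bean vector|
|  dinosaur top were|
|   hard fox evening|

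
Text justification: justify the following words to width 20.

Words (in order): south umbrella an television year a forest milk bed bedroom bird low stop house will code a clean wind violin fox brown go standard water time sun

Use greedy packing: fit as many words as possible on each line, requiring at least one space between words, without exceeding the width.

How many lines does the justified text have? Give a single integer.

Line 1: ['south', 'umbrella', 'an'] (min_width=17, slack=3)
Line 2: ['television', 'year', 'a'] (min_width=17, slack=3)
Line 3: ['forest', 'milk', 'bed'] (min_width=15, slack=5)
Line 4: ['bedroom', 'bird', 'low'] (min_width=16, slack=4)
Line 5: ['stop', 'house', 'will', 'code'] (min_width=20, slack=0)
Line 6: ['a', 'clean', 'wind', 'violin'] (min_width=19, slack=1)
Line 7: ['fox', 'brown', 'go'] (min_width=12, slack=8)
Line 8: ['standard', 'water', 'time'] (min_width=19, slack=1)
Line 9: ['sun'] (min_width=3, slack=17)
Total lines: 9

Answer: 9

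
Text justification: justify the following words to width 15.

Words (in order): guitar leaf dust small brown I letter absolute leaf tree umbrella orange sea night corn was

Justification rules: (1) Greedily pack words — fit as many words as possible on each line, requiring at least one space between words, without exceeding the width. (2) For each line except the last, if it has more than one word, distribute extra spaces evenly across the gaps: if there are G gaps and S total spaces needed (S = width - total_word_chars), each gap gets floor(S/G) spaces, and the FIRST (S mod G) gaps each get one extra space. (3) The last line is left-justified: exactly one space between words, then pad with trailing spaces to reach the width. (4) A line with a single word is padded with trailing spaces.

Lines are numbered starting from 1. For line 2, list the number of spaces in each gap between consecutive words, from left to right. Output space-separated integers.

Answer: 6

Derivation:
Line 1: ['guitar', 'leaf'] (min_width=11, slack=4)
Line 2: ['dust', 'small'] (min_width=10, slack=5)
Line 3: ['brown', 'I', 'letter'] (min_width=14, slack=1)
Line 4: ['absolute', 'leaf'] (min_width=13, slack=2)
Line 5: ['tree', 'umbrella'] (min_width=13, slack=2)
Line 6: ['orange', 'sea'] (min_width=10, slack=5)
Line 7: ['night', 'corn', 'was'] (min_width=14, slack=1)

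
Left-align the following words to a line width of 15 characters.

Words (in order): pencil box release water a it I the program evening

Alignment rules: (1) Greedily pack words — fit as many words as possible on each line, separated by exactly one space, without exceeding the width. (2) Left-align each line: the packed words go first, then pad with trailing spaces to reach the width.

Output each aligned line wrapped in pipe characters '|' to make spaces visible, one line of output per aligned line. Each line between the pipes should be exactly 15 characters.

Line 1: ['pencil', 'box'] (min_width=10, slack=5)
Line 2: ['release', 'water', 'a'] (min_width=15, slack=0)
Line 3: ['it', 'I', 'the'] (min_width=8, slack=7)
Line 4: ['program', 'evening'] (min_width=15, slack=0)

Answer: |pencil box     |
|release water a|
|it I the       |
|program evening|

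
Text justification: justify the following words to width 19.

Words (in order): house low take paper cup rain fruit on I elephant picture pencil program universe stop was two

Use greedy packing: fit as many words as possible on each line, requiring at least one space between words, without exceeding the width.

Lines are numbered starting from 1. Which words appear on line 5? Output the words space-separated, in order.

Line 1: ['house', 'low', 'take'] (min_width=14, slack=5)
Line 2: ['paper', 'cup', 'rain'] (min_width=14, slack=5)
Line 3: ['fruit', 'on', 'I', 'elephant'] (min_width=19, slack=0)
Line 4: ['picture', 'pencil'] (min_width=14, slack=5)
Line 5: ['program', 'universe'] (min_width=16, slack=3)
Line 6: ['stop', 'was', 'two'] (min_width=12, slack=7)

Answer: program universe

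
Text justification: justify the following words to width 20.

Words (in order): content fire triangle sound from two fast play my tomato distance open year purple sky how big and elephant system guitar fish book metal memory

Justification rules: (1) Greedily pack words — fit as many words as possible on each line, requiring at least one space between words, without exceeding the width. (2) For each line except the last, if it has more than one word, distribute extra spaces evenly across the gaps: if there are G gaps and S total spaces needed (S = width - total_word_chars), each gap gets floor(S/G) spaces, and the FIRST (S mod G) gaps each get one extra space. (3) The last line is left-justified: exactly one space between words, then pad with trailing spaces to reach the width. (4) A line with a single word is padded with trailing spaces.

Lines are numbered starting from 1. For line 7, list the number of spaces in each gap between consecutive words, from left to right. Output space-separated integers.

Line 1: ['content', 'fire'] (min_width=12, slack=8)
Line 2: ['triangle', 'sound', 'from'] (min_width=19, slack=1)
Line 3: ['two', 'fast', 'play', 'my'] (min_width=16, slack=4)
Line 4: ['tomato', 'distance', 'open'] (min_width=20, slack=0)
Line 5: ['year', 'purple', 'sky', 'how'] (min_width=19, slack=1)
Line 6: ['big', 'and', 'elephant'] (min_width=16, slack=4)
Line 7: ['system', 'guitar', 'fish'] (min_width=18, slack=2)
Line 8: ['book', 'metal', 'memory'] (min_width=17, slack=3)

Answer: 2 2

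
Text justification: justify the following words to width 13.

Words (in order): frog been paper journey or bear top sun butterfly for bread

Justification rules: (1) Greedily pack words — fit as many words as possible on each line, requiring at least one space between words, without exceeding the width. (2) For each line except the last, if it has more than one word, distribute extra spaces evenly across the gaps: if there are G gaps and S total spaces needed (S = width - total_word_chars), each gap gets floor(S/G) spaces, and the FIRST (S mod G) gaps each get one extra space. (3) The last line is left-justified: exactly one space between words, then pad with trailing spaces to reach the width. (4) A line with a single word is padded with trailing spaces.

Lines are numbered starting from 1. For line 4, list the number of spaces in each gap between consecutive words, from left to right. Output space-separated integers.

Answer: 1

Derivation:
Line 1: ['frog', 'been'] (min_width=9, slack=4)
Line 2: ['paper', 'journey'] (min_width=13, slack=0)
Line 3: ['or', 'bear', 'top'] (min_width=11, slack=2)
Line 4: ['sun', 'butterfly'] (min_width=13, slack=0)
Line 5: ['for', 'bread'] (min_width=9, slack=4)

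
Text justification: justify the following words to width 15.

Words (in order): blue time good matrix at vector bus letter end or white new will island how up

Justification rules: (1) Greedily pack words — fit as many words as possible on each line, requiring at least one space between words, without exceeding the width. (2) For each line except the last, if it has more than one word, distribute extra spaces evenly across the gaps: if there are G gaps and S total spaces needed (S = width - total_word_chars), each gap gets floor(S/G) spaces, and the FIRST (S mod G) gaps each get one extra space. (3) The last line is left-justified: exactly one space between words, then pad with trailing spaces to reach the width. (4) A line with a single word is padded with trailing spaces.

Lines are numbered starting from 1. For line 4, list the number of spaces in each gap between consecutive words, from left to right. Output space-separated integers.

Line 1: ['blue', 'time', 'good'] (min_width=14, slack=1)
Line 2: ['matrix', 'at'] (min_width=9, slack=6)
Line 3: ['vector', 'bus'] (min_width=10, slack=5)
Line 4: ['letter', 'end', 'or'] (min_width=13, slack=2)
Line 5: ['white', 'new', 'will'] (min_width=14, slack=1)
Line 6: ['island', 'how', 'up'] (min_width=13, slack=2)

Answer: 2 2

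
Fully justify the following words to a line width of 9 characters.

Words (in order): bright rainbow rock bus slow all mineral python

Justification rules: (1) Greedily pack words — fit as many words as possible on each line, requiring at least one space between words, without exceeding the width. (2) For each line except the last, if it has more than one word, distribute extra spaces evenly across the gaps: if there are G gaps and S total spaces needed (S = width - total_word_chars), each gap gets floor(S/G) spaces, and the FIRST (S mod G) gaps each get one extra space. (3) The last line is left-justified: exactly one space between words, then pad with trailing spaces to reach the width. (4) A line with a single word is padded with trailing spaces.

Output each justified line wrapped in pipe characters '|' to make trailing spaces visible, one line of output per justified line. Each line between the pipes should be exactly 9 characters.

Answer: |bright   |
|rainbow  |
|rock  bus|
|slow  all|
|mineral  |
|python   |

Derivation:
Line 1: ['bright'] (min_width=6, slack=3)
Line 2: ['rainbow'] (min_width=7, slack=2)
Line 3: ['rock', 'bus'] (min_width=8, slack=1)
Line 4: ['slow', 'all'] (min_width=8, slack=1)
Line 5: ['mineral'] (min_width=7, slack=2)
Line 6: ['python'] (min_width=6, slack=3)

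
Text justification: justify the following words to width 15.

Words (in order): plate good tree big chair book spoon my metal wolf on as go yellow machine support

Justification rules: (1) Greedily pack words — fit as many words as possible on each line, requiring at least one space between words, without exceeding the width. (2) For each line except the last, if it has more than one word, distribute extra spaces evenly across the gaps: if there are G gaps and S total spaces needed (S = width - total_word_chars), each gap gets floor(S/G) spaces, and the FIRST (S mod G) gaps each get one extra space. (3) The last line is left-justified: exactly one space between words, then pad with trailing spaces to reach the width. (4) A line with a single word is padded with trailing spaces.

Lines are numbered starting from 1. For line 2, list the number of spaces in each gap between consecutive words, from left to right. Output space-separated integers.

Answer: 2 1

Derivation:
Line 1: ['plate', 'good', 'tree'] (min_width=15, slack=0)
Line 2: ['big', 'chair', 'book'] (min_width=14, slack=1)
Line 3: ['spoon', 'my', 'metal'] (min_width=14, slack=1)
Line 4: ['wolf', 'on', 'as', 'go'] (min_width=13, slack=2)
Line 5: ['yellow', 'machine'] (min_width=14, slack=1)
Line 6: ['support'] (min_width=7, slack=8)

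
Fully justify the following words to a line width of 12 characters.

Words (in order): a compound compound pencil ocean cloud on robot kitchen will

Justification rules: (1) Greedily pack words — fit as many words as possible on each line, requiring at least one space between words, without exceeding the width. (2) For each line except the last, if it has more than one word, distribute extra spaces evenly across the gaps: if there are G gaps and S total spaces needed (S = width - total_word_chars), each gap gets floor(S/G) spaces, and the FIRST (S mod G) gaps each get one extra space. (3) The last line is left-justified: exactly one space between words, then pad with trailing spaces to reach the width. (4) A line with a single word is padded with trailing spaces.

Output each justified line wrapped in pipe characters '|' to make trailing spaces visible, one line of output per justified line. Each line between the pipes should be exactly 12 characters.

Line 1: ['a', 'compound'] (min_width=10, slack=2)
Line 2: ['compound'] (min_width=8, slack=4)
Line 3: ['pencil', 'ocean'] (min_width=12, slack=0)
Line 4: ['cloud', 'on'] (min_width=8, slack=4)
Line 5: ['robot'] (min_width=5, slack=7)
Line 6: ['kitchen', 'will'] (min_width=12, slack=0)

Answer: |a   compound|
|compound    |
|pencil ocean|
|cloud     on|
|robot       |
|kitchen will|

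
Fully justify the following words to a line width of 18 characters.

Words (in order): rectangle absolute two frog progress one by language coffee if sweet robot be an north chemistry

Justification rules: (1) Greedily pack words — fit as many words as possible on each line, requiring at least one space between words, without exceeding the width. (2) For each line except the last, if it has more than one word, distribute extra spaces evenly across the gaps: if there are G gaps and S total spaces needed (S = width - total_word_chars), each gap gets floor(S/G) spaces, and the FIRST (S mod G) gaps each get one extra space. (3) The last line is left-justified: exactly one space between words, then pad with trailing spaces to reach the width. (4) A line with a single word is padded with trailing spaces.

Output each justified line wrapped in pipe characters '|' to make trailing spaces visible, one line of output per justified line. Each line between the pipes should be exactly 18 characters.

Answer: |rectangle absolute|
|two  frog progress|
|one   by  language|
|coffee   if  sweet|
|robot  be an north|
|chemistry         |

Derivation:
Line 1: ['rectangle', 'absolute'] (min_width=18, slack=0)
Line 2: ['two', 'frog', 'progress'] (min_width=17, slack=1)
Line 3: ['one', 'by', 'language'] (min_width=15, slack=3)
Line 4: ['coffee', 'if', 'sweet'] (min_width=15, slack=3)
Line 5: ['robot', 'be', 'an', 'north'] (min_width=17, slack=1)
Line 6: ['chemistry'] (min_width=9, slack=9)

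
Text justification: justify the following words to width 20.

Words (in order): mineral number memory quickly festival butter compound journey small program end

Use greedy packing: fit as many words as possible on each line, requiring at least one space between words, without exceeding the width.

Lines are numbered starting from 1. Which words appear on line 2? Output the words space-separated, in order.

Line 1: ['mineral', 'number'] (min_width=14, slack=6)
Line 2: ['memory', 'quickly'] (min_width=14, slack=6)
Line 3: ['festival', 'butter'] (min_width=15, slack=5)
Line 4: ['compound', 'journey'] (min_width=16, slack=4)
Line 5: ['small', 'program', 'end'] (min_width=17, slack=3)

Answer: memory quickly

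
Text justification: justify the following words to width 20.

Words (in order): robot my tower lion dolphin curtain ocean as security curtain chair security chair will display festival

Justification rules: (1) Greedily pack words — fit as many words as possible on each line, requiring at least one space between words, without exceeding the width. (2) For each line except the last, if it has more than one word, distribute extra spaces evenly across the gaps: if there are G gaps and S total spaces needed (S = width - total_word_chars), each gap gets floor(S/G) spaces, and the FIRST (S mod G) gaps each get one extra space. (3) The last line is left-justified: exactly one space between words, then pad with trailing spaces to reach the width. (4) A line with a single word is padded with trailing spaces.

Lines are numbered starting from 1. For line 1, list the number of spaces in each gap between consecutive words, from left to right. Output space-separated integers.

Line 1: ['robot', 'my', 'tower', 'lion'] (min_width=19, slack=1)
Line 2: ['dolphin', 'curtain'] (min_width=15, slack=5)
Line 3: ['ocean', 'as', 'security'] (min_width=17, slack=3)
Line 4: ['curtain', 'chair'] (min_width=13, slack=7)
Line 5: ['security', 'chair', 'will'] (min_width=19, slack=1)
Line 6: ['display', 'festival'] (min_width=16, slack=4)

Answer: 2 1 1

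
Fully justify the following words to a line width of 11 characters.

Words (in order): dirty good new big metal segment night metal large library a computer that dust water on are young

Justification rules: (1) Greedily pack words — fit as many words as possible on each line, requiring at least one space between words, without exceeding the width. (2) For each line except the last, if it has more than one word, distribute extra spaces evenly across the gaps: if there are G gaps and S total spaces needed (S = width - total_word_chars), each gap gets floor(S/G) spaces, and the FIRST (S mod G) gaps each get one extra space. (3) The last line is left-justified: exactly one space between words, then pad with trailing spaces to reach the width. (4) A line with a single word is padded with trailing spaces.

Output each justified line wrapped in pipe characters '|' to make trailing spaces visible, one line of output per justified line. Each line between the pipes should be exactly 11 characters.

Answer: |dirty  good|
|new     big|
|metal      |
|segment    |
|night metal|
|large      |
|library   a|
|computer   |
|that   dust|
|water    on|
|are young  |

Derivation:
Line 1: ['dirty', 'good'] (min_width=10, slack=1)
Line 2: ['new', 'big'] (min_width=7, slack=4)
Line 3: ['metal'] (min_width=5, slack=6)
Line 4: ['segment'] (min_width=7, slack=4)
Line 5: ['night', 'metal'] (min_width=11, slack=0)
Line 6: ['large'] (min_width=5, slack=6)
Line 7: ['library', 'a'] (min_width=9, slack=2)
Line 8: ['computer'] (min_width=8, slack=3)
Line 9: ['that', 'dust'] (min_width=9, slack=2)
Line 10: ['water', 'on'] (min_width=8, slack=3)
Line 11: ['are', 'young'] (min_width=9, slack=2)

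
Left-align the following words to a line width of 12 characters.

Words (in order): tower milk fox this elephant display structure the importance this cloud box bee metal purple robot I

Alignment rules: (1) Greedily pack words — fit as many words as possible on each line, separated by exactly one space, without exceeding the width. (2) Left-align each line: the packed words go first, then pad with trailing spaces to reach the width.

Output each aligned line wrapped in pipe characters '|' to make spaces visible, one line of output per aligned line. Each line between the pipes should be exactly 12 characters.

Answer: |tower milk  |
|fox this    |
|elephant    |
|display     |
|structure   |
|the         |
|importance  |
|this cloud  |
|box bee     |
|metal purple|
|robot I     |

Derivation:
Line 1: ['tower', 'milk'] (min_width=10, slack=2)
Line 2: ['fox', 'this'] (min_width=8, slack=4)
Line 3: ['elephant'] (min_width=8, slack=4)
Line 4: ['display'] (min_width=7, slack=5)
Line 5: ['structure'] (min_width=9, slack=3)
Line 6: ['the'] (min_width=3, slack=9)
Line 7: ['importance'] (min_width=10, slack=2)
Line 8: ['this', 'cloud'] (min_width=10, slack=2)
Line 9: ['box', 'bee'] (min_width=7, slack=5)
Line 10: ['metal', 'purple'] (min_width=12, slack=0)
Line 11: ['robot', 'I'] (min_width=7, slack=5)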